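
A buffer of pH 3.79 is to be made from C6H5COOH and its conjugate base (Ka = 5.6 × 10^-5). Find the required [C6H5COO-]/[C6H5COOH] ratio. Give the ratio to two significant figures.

ratio = 0.35

pKa = -log(5.6 × 10^-5) = 4.252
pH = pKa + log(r) ⇒ log(r) = 3.79 − 4.252 = -0.462
r = [C6H5COO-]/[C6H5COOH] = 10^(-0.462) = 0.345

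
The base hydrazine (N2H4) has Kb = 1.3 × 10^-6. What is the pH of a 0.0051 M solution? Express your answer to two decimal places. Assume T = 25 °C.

N2H4 + H2O ⇌ N2H5+ + OH-
Kb = [OH-]²/(0.0051 − [OH-]) = 1.3 × 10^-6
Since Kb ≪ C₀, [OH-] ≈ √(Kb·C₀) = 8.14 × 10^-5 M.
([OH-]/C₀ = 1.6% < 5%, so the approximation holds.)
pOH = −log(8.14 × 10^-5) = 4.09; pH = 14.00 − 4.09 = 9.91

pH = 9.91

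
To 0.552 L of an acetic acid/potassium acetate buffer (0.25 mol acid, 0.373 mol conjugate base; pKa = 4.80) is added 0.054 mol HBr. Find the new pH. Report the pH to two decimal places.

After neutralization: n(CH3COOH) = 0.304 mol, n(CH3COO-) = 0.319 mol.
Henderson–Hasselbalch with mole ratio 0.319/0.304: pH = 4.80 + (+0.021)

pH = 4.82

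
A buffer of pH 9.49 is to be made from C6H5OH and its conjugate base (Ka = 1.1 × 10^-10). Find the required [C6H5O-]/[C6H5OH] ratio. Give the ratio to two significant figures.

ratio = 0.34

pKa = -log(1.1 × 10^-10) = 9.959
pH = pKa + log(r) ⇒ log(r) = 9.49 − 9.959 = -0.469
r = [C6H5O-]/[C6H5OH] = 10^(-0.469) = 0.34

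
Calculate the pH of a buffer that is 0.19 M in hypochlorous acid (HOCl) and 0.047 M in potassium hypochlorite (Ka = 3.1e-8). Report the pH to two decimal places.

pH = 6.90

pKa = −log(3.1 × 10^-8) = 7.509
pH = pKa + log([A⁻]/[HA]) = 7.509 + log(0.047/0.19)
pH = 7.509 + (-0.607) = 6.90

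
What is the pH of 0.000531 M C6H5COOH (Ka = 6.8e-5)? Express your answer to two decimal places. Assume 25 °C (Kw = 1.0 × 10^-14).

pH = 3.80

C6H5COOH ⇌ C6H5COO- + H+
Ka = x²/(0.000531 − x) = 6.8 × 10^-5
Here C₀/Ka ≈ 7.81, so the small-x approximation fails. Use the quadratic:
x = (−Ka + √(Ka² + 4·Ka·C₀))/2 = 1.59 × 10^-4 M
pH = −log(1.59 × 10^-4) = 3.80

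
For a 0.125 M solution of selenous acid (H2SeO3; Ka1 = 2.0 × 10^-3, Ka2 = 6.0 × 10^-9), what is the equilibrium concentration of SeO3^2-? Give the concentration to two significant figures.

First ionization gives [H+] ≈ [HSeO3-] = 1.48 × 10^-2 M.
Second step: Ka2 = [H+][SeO3^2-]/[HSeO3-] ≈ [SeO3^2-] (since [H+] ≈ [HSeO3-]).
So [SeO3^2-] ≈ Ka2.

6.0 × 10^-9 M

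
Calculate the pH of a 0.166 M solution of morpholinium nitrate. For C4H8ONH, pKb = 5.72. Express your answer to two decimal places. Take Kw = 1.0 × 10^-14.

C4H8ONH2+ is the conjugate acid of the weak base C4H8ONH.
Kb = 10^(−5.72) = 1.91 × 10^-6
Ka = Kw/Kb = 1.0×10^-14 / 1.91 × 10^-6 = 5.24 × 10^-9
Ka = x²/(0.166 − x) = 5.24 × 10^-9
Neglecting x in the denominator: x = √(5.24 × 10^-9 × 0.166) = 2.95 × 10^-5 M
pH = −log[H+] = −log(2.95 × 10^-5) = 4.53

pH = 4.53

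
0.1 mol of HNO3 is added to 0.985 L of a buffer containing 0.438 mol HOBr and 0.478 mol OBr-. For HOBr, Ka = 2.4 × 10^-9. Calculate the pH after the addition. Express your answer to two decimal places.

Added H+ converts OBr- to HOBr: HOBr → 0.538 mol, OBr- → 0.378 mol.
pKa = −log(2.4 × 10^-9) = 8.620
pH = pKa + log([A⁻]/[HA]) = 8.620 + log(0.378/0.538) = 8.620 -0.153

pH = 8.47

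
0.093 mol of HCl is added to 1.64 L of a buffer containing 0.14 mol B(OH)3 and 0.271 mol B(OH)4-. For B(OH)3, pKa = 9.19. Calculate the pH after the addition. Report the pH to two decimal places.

pH = 9.07

Added H+ converts B(OH)4- to B(OH)3: B(OH)3 → 0.233 mol, B(OH)4- → 0.178 mol.
pH = pKa + log([A⁻]/[HA]) = 9.19 + log(0.178/0.233) = 9.19 -0.117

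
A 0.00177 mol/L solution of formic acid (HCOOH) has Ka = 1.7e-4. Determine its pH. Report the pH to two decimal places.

pH = 3.33

HCOOH ⇌ HCOO- + H+
Let x = [H+] at equilibrium. Ka = x²/(0.00177 − x).
The 5% rule fails; solving x² + Ka·x − Ka·C₀ = 0 exactly:
x = (−Ka + √(Ka² + 4·Ka·C₀))/2 = 4.70 × 10^-4 M
pH = −log(4.70 × 10^-4) = 3.33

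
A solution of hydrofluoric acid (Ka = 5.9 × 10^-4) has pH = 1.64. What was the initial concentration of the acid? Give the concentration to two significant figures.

[H+] = 10^(-1.64) = 2.29 × 10^-2 M = x
Ka = x²/(C₀ − x) ⇒ C₀ = x + x²/Ka
C₀ = 2.29 × 10^-2 + (2.29 × 10^-2)²/(5.9 × 10^-4) = 9.12 × 10^-1 M

C₀ = 9.1 × 10^-1 M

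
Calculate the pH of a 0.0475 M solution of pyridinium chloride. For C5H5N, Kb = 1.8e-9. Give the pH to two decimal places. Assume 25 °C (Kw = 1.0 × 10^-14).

pH = 3.29

C5H5NH+ is the conjugate acid of the weak base C5H5N.
Ka = Kw/Kb = 1.0×10^-14 / 1.8 × 10^-9 = 5.56 × 10^-6
Ka = x²/(0.0475 − x) = 5.56 × 10^-6
Neglecting x in the denominator: x = √(5.56 × 10^-6 × 0.0475) = 5.14 × 10^-4 M
Check: 1.1% ionized — well under 5%, approximation valid.
pH = −log[H+] = −log(5.14 × 10^-4) = 3.29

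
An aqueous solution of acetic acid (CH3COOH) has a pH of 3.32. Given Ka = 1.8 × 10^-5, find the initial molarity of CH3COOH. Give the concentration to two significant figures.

C₀ = 1.3 × 10^-2 M

[H+] = 10^(-3.32) = 4.79 × 10^-4 M = x
Ka = x²/(C₀ − x) ⇒ C₀ = x + x²/Ka
C₀ = 4.79 × 10^-4 + (4.79 × 10^-4)²/(1.8 × 10^-5) = 1.32 × 10^-2 M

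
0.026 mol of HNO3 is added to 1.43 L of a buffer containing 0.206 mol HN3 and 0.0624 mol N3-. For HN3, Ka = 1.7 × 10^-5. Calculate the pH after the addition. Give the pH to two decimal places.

After neutralization: n(HN3) = 0.232 mol, n(N3-) = 0.0364 mol.
pKa = −log(1.7 × 10^-5) = 4.770
pH = pKa + log([A⁻]/[HA]) = 4.770 + log(0.0364/0.232) = 4.770 -0.804

pH = 3.97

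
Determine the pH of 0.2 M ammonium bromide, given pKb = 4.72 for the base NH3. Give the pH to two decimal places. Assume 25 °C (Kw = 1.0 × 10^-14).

NH4+ is the conjugate acid of the weak base NH3.
Kb = 10^(−4.72) = 1.91 × 10^-5
Ka = Kw/Kb = 1.0×10^-14 / 1.91 × 10^-5 = 5.24 × 10^-10
Let x = [H+] at equilibrium. Ka = x²/(0.2 − x).
Assume x ≪ 0.2: x ≈ √(5.24 × 10^-10 × 0.2) = 1.02 × 10^-5 M
(x/C₀ = 0.0051% < 5%, so the approximation holds.)
pH = −log(1.02 × 10^-5) = 4.99

pH = 4.99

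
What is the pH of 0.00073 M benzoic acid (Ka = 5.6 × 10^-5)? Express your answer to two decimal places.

C6H5COOH ⇌ C6H5COO- + H+
From the ICE table, Ka = x²/(0.00073 − x) = 5.6 × 10^-5.
Here C₀/Ka ≈ 13, so the small-x approximation fails. Use the quadratic:
x = [−5.6e-05 + √(5.6e-05² + 1.64e-07)]/2 = 1.76 × 10^-4 M
pH = −log[H+] = −log(1.76 × 10^-4) = 3.75

pH = 3.75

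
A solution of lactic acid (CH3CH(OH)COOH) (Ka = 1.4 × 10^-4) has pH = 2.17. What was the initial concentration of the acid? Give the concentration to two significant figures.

C₀ = 3.3 × 10^-1 M

[H+] = 10^(-2.17) = 6.76 × 10^-3 M = x
Ka = x²/(C₀ − x) ⇒ C₀ = x + x²/Ka
C₀ = 6.76 × 10^-3 + (6.76 × 10^-3)²/(1.4 × 10^-4) = 3.33 × 10^-1 M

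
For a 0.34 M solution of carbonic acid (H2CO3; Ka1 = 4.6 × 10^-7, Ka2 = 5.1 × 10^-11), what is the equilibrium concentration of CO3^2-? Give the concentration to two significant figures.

5.1 × 10^-11 M

First ionization gives [H+] ≈ [HCO3-] = 3.95 × 10^-4 M.
Second step: Ka2 = [H+][CO3^2-]/[HCO3-] ≈ [CO3^2-] (since [H+] ≈ [HCO3-]).
So [CO3^2-] ≈ Ka2.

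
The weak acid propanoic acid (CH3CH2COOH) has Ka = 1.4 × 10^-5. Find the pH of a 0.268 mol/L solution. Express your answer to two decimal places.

pH = 2.71

CH3CH2COOH ⇌ CH3CH2COO- + H+
Let x = [H+] at equilibrium. Ka = x²/(0.268 − x).
Neglecting x in the denominator: x = √(1.4 × 10^-5 × 0.268) = 1.94 × 10^-3 M
(x/C₀ = 0.72% < 5%, so the approximation holds.)
pH = −log[H+] = −log(1.94 × 10^-3) = 2.71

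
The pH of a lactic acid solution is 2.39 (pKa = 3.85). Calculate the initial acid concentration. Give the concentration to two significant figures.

C₀ = 1.2 × 10^-1 M

[H+] = 10^(-2.39) = 4.07 × 10^-3 M = x
Ka = 10^(−3.85) = 1.41 × 10^-4
Ka = x²/(C₀ − x) ⇒ C₀ = x + x²/Ka
C₀ = 4.07 × 10^-3 + (4.07 × 10^-3)²/(1.41 × 10^-4) = 1.22 × 10^-1 M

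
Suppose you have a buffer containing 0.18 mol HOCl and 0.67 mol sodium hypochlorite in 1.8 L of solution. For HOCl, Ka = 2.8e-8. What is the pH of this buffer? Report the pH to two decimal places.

pH = 8.12

pKa = −log(2.8 × 10^-8) = 7.553
Using pH = pKa + log([base]/[acid]) with [base]/[acid] = 0.67/0.18:
pH = 7.553 + (+0.571) = 8.12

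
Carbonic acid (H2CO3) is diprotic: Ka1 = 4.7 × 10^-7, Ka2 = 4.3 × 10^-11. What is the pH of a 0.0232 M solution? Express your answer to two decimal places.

pH = 3.98

Ka1 ≫ Ka2, so treat the first dissociation as the only significant source of H+.
Ka1 = x²/(0.0232 − x) = 4.7 × 10^-7
x ≈ √(4.7 × 10^-7 × 0.0232) = 1.04 × 10^-4 M
pH = −log(1.04 × 10^-4) = 3.98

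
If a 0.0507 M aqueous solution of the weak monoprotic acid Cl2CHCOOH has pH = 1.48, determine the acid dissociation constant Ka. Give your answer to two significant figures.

[H+] = 10^(-1.48) = 3.31 × 10^-2 M
At equilibrium [HA] = 0.0507 − 3.31 × 10^-2 = 1.76 × 10^-2 M
Ka = [H+][A-]/[HA] = (3.31 × 10^-2)² / 1.76 × 10^-2 = 6.2 × 10^-2

Ka = 6.2 × 10^-2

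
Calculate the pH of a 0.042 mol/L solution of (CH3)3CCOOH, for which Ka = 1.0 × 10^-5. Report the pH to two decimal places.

pH = 3.19

(CH3)3CCOOH ⇌ (CH3)3CCOO- + H+
Ka = x²/(0.042 − x) = 1.0 × 10^-5
Assume x ≪ 0.042: x ≈ √(1.0 × 10^-5 × 0.042) = 6.48 × 10^-4 M
(x/C₀ = 1.5% < 5%, so the approximation holds.)
pH = −log[H+] = −log(6.48 × 10^-4) = 3.19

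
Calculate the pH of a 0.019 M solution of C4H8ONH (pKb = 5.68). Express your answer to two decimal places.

C4H8ONH + H2O ⇌ C4H8ONH2+ + OH-
Kb = 10^(−5.68) = 2.09 × 10^-6
From the ICE table, Kb = [OH-]²/(0.019 − [OH-]) = 2.09 × 10^-6.
Assume [OH-] ≪ 0.019: [OH-] ≈ √(2.09 × 10^-6 × 0.019) = 1.99 × 10^-4 M
Check: 1% ionized — well under 5%, approximation valid.
pOH = −log(1.99 × 10^-4) = 3.70; pH = 14.00 − 3.70 = 10.30

pH = 10.30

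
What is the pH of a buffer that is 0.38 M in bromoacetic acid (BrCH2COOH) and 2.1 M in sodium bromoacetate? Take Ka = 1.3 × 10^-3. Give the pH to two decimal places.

pKa = −log(1.3 × 10^-3) = 2.886
Using pH = pKa + log([base]/[acid]) with [base]/[acid] = 2.1/0.38:
pH = 2.886 + (+0.742) = 3.63

pH = 3.63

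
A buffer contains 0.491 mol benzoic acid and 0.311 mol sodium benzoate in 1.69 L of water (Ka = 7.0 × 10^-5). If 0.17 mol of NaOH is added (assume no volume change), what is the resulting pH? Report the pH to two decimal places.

After neutralization: n(C6H5COOH) = 0.321 mol, n(C6H5COO-) = 0.481 mol.
pKa = −log(7.0 × 10^-5) = 4.155
pH = pKa + log([A⁻]/[HA]) = 4.155 + log(0.481/0.321) = 4.155 +0.176

pH = 4.33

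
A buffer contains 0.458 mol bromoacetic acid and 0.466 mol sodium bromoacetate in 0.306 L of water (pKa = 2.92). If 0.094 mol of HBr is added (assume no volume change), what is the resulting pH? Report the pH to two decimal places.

After neutralization: n(BrCH2COOH) = 0.552 mol, n(BrCH2COO-) = 0.372 mol.
pH = pKa + log([A⁻]/[HA]) = 2.92 + log(0.372/0.552) = 2.92 -0.171

pH = 2.75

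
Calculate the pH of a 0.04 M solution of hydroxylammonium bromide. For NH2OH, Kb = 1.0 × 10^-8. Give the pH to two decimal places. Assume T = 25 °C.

NH3OH+ is the conjugate acid of the weak base NH2OH.
Ka = Kw/Kb = 1.0×10^-14 / 1.0 × 10^-8 = 1.00 × 10^-6
Let x = [H+] at equilibrium. Ka = x²/(0.04 − x).
Assume x ≪ 0.04: x ≈ √(1.00 × 10^-6 × 0.04) = 2.00 × 10^-4 M
(x/C₀ = 0.5% < 5%, so the approximation holds.)
pH = −log(2.00 × 10^-4) = 3.70

pH = 3.70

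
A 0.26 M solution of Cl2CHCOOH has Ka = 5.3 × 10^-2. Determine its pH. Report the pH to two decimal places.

Cl2CHCOOH ⇌ Cl2CHCOO- + H+
Ka = [H+]²/(0.26 − [H+]) = 5.3 × 10^-2
The 5% rule fails; solving [H+]² + Ka·[H+] − Ka·C₀ = 0 exactly:
[H+] = (−Ka + √(Ka² + 4·Ka·C₀))/2 = 9.38 × 10^-2 M
pH = −log(9.38 × 10^-2) = 1.03

pH = 1.03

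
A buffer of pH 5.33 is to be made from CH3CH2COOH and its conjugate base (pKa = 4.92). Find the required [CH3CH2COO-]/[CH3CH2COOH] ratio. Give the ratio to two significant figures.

pH = pKa + log(r) ⇒ log(r) = 5.33 − 4.92 = +0.41
r = [CH3CH2COO-]/[CH3CH2COOH] = 10^(+0.41) = 2.57

ratio = 2.6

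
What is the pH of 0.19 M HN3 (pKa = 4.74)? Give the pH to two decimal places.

pH = 2.73

HN3 ⇌ N3- + H+
Ka = 10^(−4.74) = 1.82 × 10^-5
From the ICE table, Ka = [H+]²/(0.19 − [H+]) = 1.82 × 10^-5.
Assume [H+] ≪ 0.19: [H+] ≈ √(1.82 × 10^-5 × 0.19) = 1.86 × 10^-3 M
pH = −log[H+] = −log(1.86 × 10^-3) = 2.73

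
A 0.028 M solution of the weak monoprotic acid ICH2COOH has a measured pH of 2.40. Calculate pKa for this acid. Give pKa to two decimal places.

pKa = 3.18

[H+] = 10^(-2.40) = 3.98 × 10^-3 M
At equilibrium [HA] = 0.028 − 3.98 × 10^-3 = 2.40 × 10^-2 M
Ka = [H+][A-]/[HA] = (3.98 × 10^-3)² / 2.40 × 10^-2 = 6.60 × 10^-4
pKa = -log(6.60 × 10^-4) = 3.18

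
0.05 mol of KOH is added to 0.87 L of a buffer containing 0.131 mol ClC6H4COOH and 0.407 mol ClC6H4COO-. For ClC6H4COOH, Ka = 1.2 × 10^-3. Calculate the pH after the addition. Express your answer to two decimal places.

pH = 3.67

OH- converts ClC6H4COOH to ClC6H4COO-: ClC6H4COOH → 0.081 mol, ClC6H4COO- → 0.457 mol.
pKa = −log(1.2 × 10^-3) = 2.921
pH = pKa + log(n_ClC6H4COO-/n_ClC6H4COOH) = 2.921 + log(0.457/0.081) = 2.921 + (+0.751)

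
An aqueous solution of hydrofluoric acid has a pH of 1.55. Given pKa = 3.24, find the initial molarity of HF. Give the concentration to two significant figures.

[H+] = 10^(-1.55) = 2.82 × 10^-2 M = x
Ka = 10^(−3.24) = 5.75 × 10^-4
Ka = x²/(C₀ − x) ⇒ C₀ = x + x²/Ka
C₀ = 2.82 × 10^-2 + (2.82 × 10^-2)²/(5.75 × 10^-4) = 1.41 M

C₀ = 1.4 M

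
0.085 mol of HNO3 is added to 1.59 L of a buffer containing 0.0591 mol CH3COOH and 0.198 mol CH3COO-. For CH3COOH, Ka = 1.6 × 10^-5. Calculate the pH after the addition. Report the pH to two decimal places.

After neutralization: n(CH3COOH) = 0.144 mol, n(CH3COO-) = 0.113 mol.
pKa = −log(1.6 × 10^-5) = 4.796
pH = pKa + log([A⁻]/[HA]) = 4.796 + log(0.113/0.144) = 4.796 -0.105

pH = 4.69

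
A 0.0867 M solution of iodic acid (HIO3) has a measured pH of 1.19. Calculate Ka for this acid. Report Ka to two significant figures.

[H+] = 10^(-1.19) = 6.46 × 10^-2 M
At equilibrium [HA] = 0.0867 − 6.46 × 10^-2 = 2.21 × 10^-2 M
Ka = [H+][A-]/[HA] = (6.46 × 10^-2)² / 2.21 × 10^-2 = 1.9 × 10^-1

Ka = 1.9 × 10^-1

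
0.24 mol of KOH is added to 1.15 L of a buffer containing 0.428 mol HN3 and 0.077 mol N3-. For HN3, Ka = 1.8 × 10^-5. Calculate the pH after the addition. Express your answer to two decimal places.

pH = 4.97

OH- converts HN3 to N3-: HN3 → 0.188 mol, N3- → 0.317 mol.
pKa = −log(1.8 × 10^-5) = 4.745
pH = pKa + log(n_N3-/n_HN3) = 4.745 + log(0.317/0.188) = 4.745 + (+0.227)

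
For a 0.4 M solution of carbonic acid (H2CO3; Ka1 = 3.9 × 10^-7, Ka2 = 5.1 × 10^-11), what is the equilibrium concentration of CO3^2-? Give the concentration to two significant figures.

First ionization gives [H+] ≈ [HCO3-] = 3.95 × 10^-4 M.
Second step: Ka2 = [H+][CO3^2-]/[HCO3-] ≈ [CO3^2-] (since [H+] ≈ [HCO3-]).
So [CO3^2-] ≈ Ka2.

5.1 × 10^-11 M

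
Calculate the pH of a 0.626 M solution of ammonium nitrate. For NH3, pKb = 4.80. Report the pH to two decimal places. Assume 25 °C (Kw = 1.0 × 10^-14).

pH = 4.70

NH4+ is the conjugate acid of the weak base NH3.
Kb = 10^(−4.80) = 1.58 × 10^-5
Ka = Kw/Kb = 1.0×10^-14 / 1.58 × 10^-5 = 6.33 × 10^-10
Ka = [H+]²/(0.626 − [H+]) = 6.33 × 10^-10
Assume [H+] ≪ 0.626: [H+] ≈ √(6.33 × 10^-10 × 0.626) = 1.99 × 10^-5 M
pH = −log(1.99 × 10^-5) = 4.70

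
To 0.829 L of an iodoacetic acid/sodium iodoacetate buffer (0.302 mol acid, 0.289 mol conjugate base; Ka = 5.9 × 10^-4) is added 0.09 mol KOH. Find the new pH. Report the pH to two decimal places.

After neutralization: n(ICH2COOH) = 0.212 mol, n(ICH2COO-) = 0.379 mol.
pKa = −log(5.9 × 10^-4) = 3.229
Henderson–Hasselbalch with mole ratio 0.379/0.212: pH = 3.229 + (+0.252)

pH = 3.48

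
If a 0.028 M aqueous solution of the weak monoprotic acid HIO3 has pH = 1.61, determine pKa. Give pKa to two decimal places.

pKa = 0.76

[H+] = 10^(-1.61) = 2.45 × 10^-2 M
At equilibrium [HA] = 0.028 − 2.45 × 10^-2 = 3.50 × 10^-3 M
Ka = [H+][A-]/[HA] = (2.45 × 10^-2)² / 3.50 × 10^-3 = 1.72 × 10^-1
pKa = -log(1.72 × 10^-1) = 0.76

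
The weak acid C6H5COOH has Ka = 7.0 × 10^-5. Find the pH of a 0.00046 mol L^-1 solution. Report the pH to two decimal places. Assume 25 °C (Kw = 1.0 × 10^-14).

C6H5COOH ⇌ C6H5COO- + H+
Ka = [H+]²/(0.00046 − [H+]) = 7.0 × 10^-5
[H+] is not negligible relative to C₀; solve [H+]² + 7e-05·[H+] − 3.22e-08 = 0.
[H+] = (−Ka + √(Ka² + 4·Ka·C₀))/2 = 1.48 × 10^-4 M
pH = −log[H+] = −log(1.48 × 10^-4) = 3.83

pH = 3.83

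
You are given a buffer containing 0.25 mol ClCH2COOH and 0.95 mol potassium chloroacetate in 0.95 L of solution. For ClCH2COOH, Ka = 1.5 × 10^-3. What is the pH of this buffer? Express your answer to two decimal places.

pH = 3.40

pKa = −log(1.5 × 10^-3) = 2.824
Using pH = pKa + log([base]/[acid]) with [base]/[acid] = 0.95/0.25:
pH = 2.824 + (+0.580) = 3.40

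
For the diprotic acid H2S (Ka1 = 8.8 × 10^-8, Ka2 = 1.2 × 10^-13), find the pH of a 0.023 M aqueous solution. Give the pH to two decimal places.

Ka1 ≫ Ka2, so treat the first dissociation as the only significant source of H+.
Ka1 = x²/(0.023 − x) = 8.8 × 10^-8
x ≈ √(8.8 × 10^-8 × 0.023) = 4.50 × 10^-5 M
pH = −log(4.50 × 10^-5) = 4.35

pH = 4.35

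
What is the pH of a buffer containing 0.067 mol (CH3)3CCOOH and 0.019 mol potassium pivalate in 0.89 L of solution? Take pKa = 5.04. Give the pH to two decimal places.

pH = pKa + log([A⁻]/[HA]) = 5.04 + log(0.019/0.067)
pH = 5.04 + (-0.547) = 4.49

pH = 4.49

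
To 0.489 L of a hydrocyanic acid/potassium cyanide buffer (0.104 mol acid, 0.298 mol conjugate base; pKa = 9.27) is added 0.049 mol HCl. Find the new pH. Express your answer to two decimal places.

Added H+ converts CN- to HCN: HCN → 0.153 mol, CN- → 0.249 mol.
pH = pKa + log([A⁻]/[HA]) = 9.27 + log(0.249/0.153) = 9.27 +0.212

pH = 9.48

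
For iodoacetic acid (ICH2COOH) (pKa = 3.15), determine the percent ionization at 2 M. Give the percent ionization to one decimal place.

1.9%

ICH2COOH ⇌ ICH2COO- + H+; let x = [H+] at equilibrium.
Ka = 10^(−3.15) = 7.08 × 10^-4
x ≈ √(Ka·C₀) = √(7.08 × 10^-4 × 2) = 3.76 × 10^-2 M
Fraction ionized = 3.76 × 10^-2 / 2 = 0.0188 → 1.9%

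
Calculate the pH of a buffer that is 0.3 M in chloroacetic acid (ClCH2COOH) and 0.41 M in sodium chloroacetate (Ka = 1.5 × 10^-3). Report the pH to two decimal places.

pKa = −log(1.5 × 10^-3) = 2.824
Using pH = pKa + log([base]/[acid]) with [base]/[acid] = 0.41/0.3:
pH = 2.824 + (+0.136) = 2.96

pH = 2.96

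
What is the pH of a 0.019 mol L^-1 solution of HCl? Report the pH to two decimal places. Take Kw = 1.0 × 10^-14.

pH = 1.72

HCl is a strong acid and dissociates completely, so [H+] = 0.019 M.
pH = -log(0.019) = 1.72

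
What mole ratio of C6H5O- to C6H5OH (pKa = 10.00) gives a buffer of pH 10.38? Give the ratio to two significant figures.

pH = pKa + log(r) ⇒ log(r) = 10.38 − 10.00 = +0.38
r = [C6H5O-]/[C6H5OH] = 10^(+0.38) = 2.4

ratio = 2.4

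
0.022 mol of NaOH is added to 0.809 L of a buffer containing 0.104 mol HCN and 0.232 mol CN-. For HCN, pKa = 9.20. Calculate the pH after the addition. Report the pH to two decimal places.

OH- converts HCN to CN-: HCN → 0.082 mol, CN- → 0.254 mol.
pH = pKa + log(n_CN-/n_HCN) = 9.20 + log(0.254/0.082) = 9.20 + (+0.491)

pH = 9.69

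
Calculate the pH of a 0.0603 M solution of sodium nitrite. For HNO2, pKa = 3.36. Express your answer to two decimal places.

pH = 8.07

NO2- is the conjugate base of the weak acid HNO2.
Ka = 10^(−3.36) = 4.37 × 10^-4
Kb = Kw/Ka = 1.0×10^-14 / 4.37 × 10^-4 = 2.29 × 10^-11
From the ICE table, Kb = [OH-]²/(0.0603 − [OH-]) = 2.29 × 10^-11.
Assume [OH-] ≪ 0.0603: [OH-] ≈ √(2.29 × 10^-11 × 0.0603) = 1.18 × 10^-6 M
pOH = −log(1.18 × 10^-6) = 5.93; pH = 14.00 − 5.93 = 8.07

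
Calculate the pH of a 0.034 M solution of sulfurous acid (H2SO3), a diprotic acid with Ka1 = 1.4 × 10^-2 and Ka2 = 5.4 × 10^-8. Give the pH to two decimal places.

Ka1 ≫ Ka2, so treat the first dissociation as the only significant source of H+.
Ka1 = x²/(0.034 − x) = 1.4 × 10^-2
Solving the quadratic: x = (−Ka1 + √(Ka1² + 4·Ka1·C₀))/2 = 1.59 × 10^-2 M
pH = −log(1.59 × 10^-2) = 1.80

pH = 1.80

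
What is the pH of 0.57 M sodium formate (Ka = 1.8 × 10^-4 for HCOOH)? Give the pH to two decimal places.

pH = 8.75

HCOO- is the conjugate base of the weak acid HCOOH.
Kb = Kw/Ka = 1.0×10^-14 / 1.8 × 10^-4 = 5.56 × 10^-11
Kb = x²/(0.57 − x) = 5.56 × 10^-11
Assume x ≪ 0.57: x ≈ √(5.56 × 10^-11 × 0.57) = 5.63 × 10^-6 M
(x/C₀ = 0.00099% < 5%, so the approximation holds.)
pOH = −log(5.63 × 10^-6) = 5.25; pH = 14.00 − 5.25 = 8.75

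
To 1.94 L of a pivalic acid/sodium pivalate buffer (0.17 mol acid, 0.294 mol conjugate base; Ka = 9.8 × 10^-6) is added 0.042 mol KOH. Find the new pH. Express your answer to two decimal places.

OH- converts (CH3)3CCOOH to (CH3)3CCOO-: (CH3)3CCOOH → 0.128 mol, (CH3)3CCOO- → 0.336 mol.
pKa = −log(9.8 × 10^-6) = 5.009
pH = pKa + log(n_(CH3)3CCOO-/n_(CH3)3CCOOH) = 5.009 + log(0.336/0.128) = 5.009 + (+0.419)

pH = 5.43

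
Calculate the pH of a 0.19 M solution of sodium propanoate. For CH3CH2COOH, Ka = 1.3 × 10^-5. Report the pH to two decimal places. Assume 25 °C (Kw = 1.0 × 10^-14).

pH = 9.08

CH3CH2COO- is the conjugate base of the weak acid CH3CH2COOH.
Kb = Kw/Ka = 1.0×10^-14 / 1.3 × 10^-5 = 7.69 × 10^-10
From the ICE table, Kb = [OH-]²/(0.19 − [OH-]) = 7.69 × 10^-10.
Assume [OH-] ≪ 0.19: [OH-] ≈ √(7.69 × 10^-10 × 0.19) = 1.21 × 10^-5 M
([OH-]/C₀ = 0.0064% < 5%, so the approximation holds.)
pOH = 4.92, so pH = 14.00 − pOH = 9.08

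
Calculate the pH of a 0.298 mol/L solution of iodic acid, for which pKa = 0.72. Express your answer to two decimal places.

pH = 0.79

HIO3 ⇌ IO3- + H+
Ka = 10^(−0.72) = 1.91 × 10^-1
From the ICE table, Ka = [H+]²/(0.298 − [H+]) = 1.91 × 10^-1.
The 5% rule fails; solving [H+]² + Ka·[H+] − Ka·C₀ = 0 exactly:
[H+] = (−Ka + √(Ka² + 4·Ka·C₀))/2 = 1.61 × 10^-1 M
pH = −log(1.61 × 10^-1) = 0.79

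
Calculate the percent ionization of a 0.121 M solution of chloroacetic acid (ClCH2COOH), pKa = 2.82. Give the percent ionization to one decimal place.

ClCH2COOH ⇌ ClCH2COO- + H+; let x = [H+] at equilibrium.
Ka = 10^(−2.82) = 1.51 × 10^-3
Ka = x²/(C₀ − x); solving the quadratic gives x = 1.28 × 10^-2 M.
Fraction ionized = 1.28 × 10^-2 / 0.121 = 0.1058 → 10.6%

10.6%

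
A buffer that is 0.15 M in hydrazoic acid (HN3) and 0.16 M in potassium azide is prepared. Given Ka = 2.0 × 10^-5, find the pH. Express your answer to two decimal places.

pKa = −log(2.0 × 10^-5) = 4.699
Using pH = pKa + log([base]/[acid]) with [base]/[acid] = 0.16/0.15:
pH = 4.699 + (+0.028) = 4.73

pH = 4.73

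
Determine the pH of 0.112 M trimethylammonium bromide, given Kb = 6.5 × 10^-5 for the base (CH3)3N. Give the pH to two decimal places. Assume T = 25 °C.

pH = 5.38

(CH3)3NH+ is the conjugate acid of the weak base (CH3)3N.
Ka = Kw/Kb = 1.0×10^-14 / 6.5 × 10^-5 = 1.54 × 10^-10
From the ICE table, Ka = [H+]²/(0.112 − [H+]) = 1.54 × 10^-10.
Since Ka ≪ C₀, [H+] ≈ √(Ka·C₀) = 4.15 × 10^-6 M.
Check: 0.0037% ionized — well under 5%, approximation valid.
pH = −log[H+] = −log(4.15 × 10^-6) = 5.38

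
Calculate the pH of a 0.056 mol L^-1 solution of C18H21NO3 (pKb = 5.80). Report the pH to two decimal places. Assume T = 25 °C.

C18H21NO3 + H2O ⇌ C18H22NO3+ + OH-
Kb = 10^(−5.80) = 1.58 × 10^-6
Kb = x²/(0.056 − x) = 1.58 × 10^-6
Assume x ≪ 0.056: x ≈ √(1.58 × 10^-6 × 0.056) = 2.97 × 10^-4 M
pOH = 3.53, so pH = 14.00 − pOH = 10.47

pH = 10.47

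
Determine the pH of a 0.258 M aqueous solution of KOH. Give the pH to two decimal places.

pH = 13.41

KOH is a strong base; [OH-] = 0.258 M.
pOH = -log(0.258) = 0.59
pH = 14.00 - 0.59 = 13.41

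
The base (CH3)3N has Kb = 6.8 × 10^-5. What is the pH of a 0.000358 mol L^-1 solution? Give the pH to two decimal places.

(CH3)3N + H2O ⇌ (CH3)3NH+ + OH-
From the ICE table, Kb = [OH-]²/(0.000358 − [OH-]) = 6.8 × 10^-5.
Here C₀/Kb ≈ 5.26, so the small-[OH-] approximation fails. Use the quadratic:
[OH-] = (−Kb + √(Kb² + 4·Kb·C₀))/2 = 1.26 × 10^-4 M
pOH = −log(1.26 × 10^-4) = 3.90; pH = 14.00 − 3.90 = 10.10

pH = 10.10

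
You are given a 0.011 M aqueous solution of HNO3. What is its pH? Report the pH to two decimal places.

HNO3 is a strong acid and dissociates completely, so [H+] = 0.011 M.
pH = -log(0.011) = 1.96

pH = 1.96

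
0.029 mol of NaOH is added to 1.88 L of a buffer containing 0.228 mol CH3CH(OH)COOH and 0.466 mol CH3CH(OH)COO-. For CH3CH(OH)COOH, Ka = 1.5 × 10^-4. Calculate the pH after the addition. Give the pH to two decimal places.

After neutralization: n(CH3CH(OH)COOH) = 0.199 mol, n(CH3CH(OH)COO-) = 0.495 mol.
pKa = −log(1.5 × 10^-4) = 3.824
Henderson–Hasselbalch with mole ratio 0.495/0.199: pH = 3.824 + (+0.396)

pH = 4.22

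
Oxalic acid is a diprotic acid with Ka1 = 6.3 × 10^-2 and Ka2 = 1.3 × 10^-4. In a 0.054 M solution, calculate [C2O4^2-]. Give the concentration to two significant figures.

1.3 × 10^-4 M

First ionization gives [H+] ≈ [HC2O4-] = 3.48 × 10^-2 M.
Second step: Ka2 = [H+][C2O4^2-]/[HC2O4-] ≈ [C2O4^2-] (since [H+] ≈ [HC2O4-]).
So [C2O4^2-] ≈ Ka2.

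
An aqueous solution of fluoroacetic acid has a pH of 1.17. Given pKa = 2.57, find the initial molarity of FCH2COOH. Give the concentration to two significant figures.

[H+] = 10^(-1.17) = 6.76 × 10^-2 M = x
Ka = 10^(−2.57) = 2.69 × 10^-3
Ka = x²/(C₀ − x) ⇒ C₀ = x + x²/Ka
C₀ = 6.76 × 10^-2 + (6.76 × 10^-2)²/(2.69 × 10^-3) = 1.77 M

C₀ = 1.8 M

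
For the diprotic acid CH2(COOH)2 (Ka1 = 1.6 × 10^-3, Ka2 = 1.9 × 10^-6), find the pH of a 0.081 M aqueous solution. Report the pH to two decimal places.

Ka1 ≫ Ka2, so treat the first dissociation as the only significant source of H+.
Ka1 = x²/(0.081 − x) = 1.6 × 10^-3
Solving the quadratic: x = (−Ka1 + √(Ka1² + 4·Ka1·C₀))/2 = 1.06 × 10^-2 M
pH = −log(1.06 × 10^-2) = 1.97

pH = 1.97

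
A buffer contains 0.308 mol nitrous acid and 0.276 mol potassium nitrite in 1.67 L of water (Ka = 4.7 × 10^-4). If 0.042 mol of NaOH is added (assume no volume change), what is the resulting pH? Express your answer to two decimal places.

pH = 3.41

After neutralization: n(HNO2) = 0.266 mol, n(NO2-) = 0.318 mol.
pKa = −log(4.7 × 10^-4) = 3.328
pH = pKa + log(n_NO2-/n_HNO2) = 3.328 + log(0.318/0.266) = 3.328 + (+0.078)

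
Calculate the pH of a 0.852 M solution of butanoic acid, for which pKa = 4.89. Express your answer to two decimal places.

pH = 2.48

CH3(CH2)2COOH ⇌ CH3(CH2)2COO- + H+
Ka = 10^(−4.89) = 1.29 × 10^-5
Ka = x²/(0.852 − x) = 1.29 × 10^-5
Since Ka ≪ C₀, x ≈ √(Ka·C₀) = 3.32 × 10^-3 M.
pH = −log[H+] = −log(3.32 × 10^-3) = 2.48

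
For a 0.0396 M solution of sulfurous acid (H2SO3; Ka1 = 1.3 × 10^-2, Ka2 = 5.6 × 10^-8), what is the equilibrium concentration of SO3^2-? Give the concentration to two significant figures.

First ionization gives [H+] ≈ [HSO3-] = 1.71 × 10^-2 M.
Second step: Ka2 = [H+][SO3^2-]/[HSO3-] ≈ [SO3^2-] (since [H+] ≈ [HSO3-]).
So [SO3^2-] ≈ Ka2.

5.6 × 10^-8 M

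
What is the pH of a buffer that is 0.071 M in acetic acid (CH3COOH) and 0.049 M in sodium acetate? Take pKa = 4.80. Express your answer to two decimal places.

pH = 4.64

pH = pKa + log([A⁻]/[HA]) = 4.80 + log(0.049/0.071)
pH = 4.80 + (-0.161) = 4.64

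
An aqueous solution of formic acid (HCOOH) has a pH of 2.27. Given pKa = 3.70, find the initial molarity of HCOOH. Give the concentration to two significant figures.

[H+] = 10^(-2.27) = 5.37 × 10^-3 M = x
Ka = 10^(−3.70) = 2.00 × 10^-4
Ka = x²/(C₀ − x) ⇒ C₀ = x + x²/Ka
C₀ = 5.37 × 10^-3 + (5.37 × 10^-3)²/(2.00 × 10^-4) = 1.50 × 10^-1 M

C₀ = 1.5 × 10^-1 M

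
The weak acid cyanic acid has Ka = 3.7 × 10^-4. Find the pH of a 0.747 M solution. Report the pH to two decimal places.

HOCN ⇌ OCN- + H+
Let x = [H+] at equilibrium. Ka = x²/(0.747 − x).
Assume x ≪ 0.747: x ≈ √(3.7 × 10^-4 × 0.747) = 1.66 × 10^-2 M
(x/C₀ = 2.2% < 5%, so the approximation holds.)
pH = −log[H+] = −log(1.66 × 10^-2) = 1.78

pH = 1.78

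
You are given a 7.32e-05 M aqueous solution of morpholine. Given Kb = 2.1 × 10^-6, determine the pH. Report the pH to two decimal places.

pH = 9.06

C4H8ONH + H2O ⇌ C4H8ONH2+ + OH-
From the ICE table, Kb = x²/(7.32e-05 − x) = 2.1 × 10^-6.
Here C₀/Kb ≈ 34.9, so the small-x approximation fails. Use the quadratic:
x = (−Kb + √(Kb² + 4·Kb·C₀))/2 = 1.14 × 10^-5 M
pOH = 4.94, so pH = 14.00 − pOH = 9.06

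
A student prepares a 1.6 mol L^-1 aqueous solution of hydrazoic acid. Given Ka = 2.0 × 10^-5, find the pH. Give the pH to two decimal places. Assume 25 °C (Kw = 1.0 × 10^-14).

HN3 ⇌ N3- + H+
From the ICE table, Ka = [H+]²/(1.6 − [H+]) = 2.0 × 10^-5.
Neglecting [H+] in the denominator: [H+] = √(2.0 × 10^-5 × 1.6) = 5.66 × 10^-3 M
pH = −log[H+] = −log(5.66 × 10^-3) = 2.25

pH = 2.25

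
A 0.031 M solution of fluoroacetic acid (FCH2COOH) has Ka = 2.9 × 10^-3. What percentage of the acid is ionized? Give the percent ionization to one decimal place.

26.3%

FCH2COOH ⇌ FCH2COO- + H+; let x = [H+] at equilibrium.
Solve x² + 0.0029x − 8.99e-05 = 0 → x = 8.14 × 10^-3 M
Fraction ionized = 8.14 × 10^-3 / 0.031 = 0.2626 → 26.3%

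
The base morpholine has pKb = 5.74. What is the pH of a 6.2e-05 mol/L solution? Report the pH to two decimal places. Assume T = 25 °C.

pH = 8.99

C4H8ONH + H2O ⇌ C4H8ONH2+ + OH-
Kb = 10^(−5.74) = 1.82 × 10^-6
Let x = [OH-] at equilibrium. Kb = x²/(6.2e-05 − x).
The 5% rule fails; solving x² + Kb·x − Kb·C₀ = 0 exactly:
x = (−Kb + √(Kb² + 4·Kb·C₀))/2 = 9.75 × 10^-6 M
pOH = 5.01, so pH = 14.00 − pOH = 8.99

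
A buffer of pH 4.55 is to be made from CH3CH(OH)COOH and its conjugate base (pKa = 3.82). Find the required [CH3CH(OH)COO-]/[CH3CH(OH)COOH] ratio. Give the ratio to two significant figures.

pH = pKa + log(r) ⇒ log(r) = 4.55 − 3.82 = +0.73
r = [CH3CH(OH)COO-]/[CH3CH(OH)COOH] = 10^(+0.73) = 5.37

ratio = 5.4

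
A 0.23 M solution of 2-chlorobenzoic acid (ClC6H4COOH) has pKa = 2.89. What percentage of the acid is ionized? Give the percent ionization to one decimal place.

7.2%

ClC6H4COOH ⇌ ClC6H4COO- + H+; let x = [H+] at equilibrium.
Ka = 10^(−2.89) = 1.29 × 10^-3
Solve x² + 0.00129x − 0.000297 = 0 → x = 1.66 × 10^-2 M
% ionization = x/C₀ × 100% = 1.66 × 10^-2/0.23 × 100% = 7.2%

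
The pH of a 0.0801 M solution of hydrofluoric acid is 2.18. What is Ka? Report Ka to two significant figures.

Ka = 5.9 × 10^-4

[H+] = 10^(-2.18) = 6.61 × 10^-3 M
At equilibrium [HA] = 0.0801 − 6.61 × 10^-3 = 7.35 × 10^-2 M
Ka = [H+][A-]/[HA] = (6.61 × 10^-3)² / 7.35 × 10^-2 = 5.9 × 10^-4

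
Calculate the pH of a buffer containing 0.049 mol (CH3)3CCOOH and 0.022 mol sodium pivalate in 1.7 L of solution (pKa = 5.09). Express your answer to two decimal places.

Using pH = pKa + log([base]/[acid]) with [base]/[acid] = 0.022/0.049:
pH = 5.09 + (-0.348) = 4.74

pH = 4.74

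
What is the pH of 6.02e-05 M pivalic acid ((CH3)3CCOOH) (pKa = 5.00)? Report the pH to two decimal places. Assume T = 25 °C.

(CH3)3CCOOH ⇌ (CH3)3CCOO- + H+
Ka = 10^(−5.00) = 1.00 × 10^-5
Let x = [H+] at equilibrium. Ka = x²/(6.02e-05 − x).
Here C₀/Ka ≈ 6.02, so the small-x approximation fails. Use the quadratic:
x = (−Ka + √(Ka² + 4·Ka·C₀))/2 = 2.00 × 10^-5 M
pH = −log[H+] = −log(2.00 × 10^-5) = 4.70

pH = 4.70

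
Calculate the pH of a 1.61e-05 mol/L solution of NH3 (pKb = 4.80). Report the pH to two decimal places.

pH = 9.00

NH3 + H2O ⇌ NH4+ + OH-
Kb = 10^(−4.80) = 1.58 × 10^-5
Let x = [OH-] at equilibrium. Kb = x²/(1.61e-05 − x).
x is not negligible relative to C₀; solve x² + 1.58e-05·x − 2.54e-10 = 0.
x = [−1.58e-05 + √(1.58e-05² + 1.02e-09)]/2 = 9.90 × 10^-6 M
pOH = 5.00, so pH = 14.00 − pOH = 9.00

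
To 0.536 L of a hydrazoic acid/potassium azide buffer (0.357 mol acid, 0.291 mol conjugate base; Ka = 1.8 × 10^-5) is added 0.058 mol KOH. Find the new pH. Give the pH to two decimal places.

pH = 4.81

OH- converts HN3 to N3-: HN3 → 0.299 mol, N3- → 0.349 mol.
pKa = −log(1.8 × 10^-5) = 4.745
Henderson–Hasselbalch with mole ratio 0.349/0.299: pH = 4.745 + (+0.067)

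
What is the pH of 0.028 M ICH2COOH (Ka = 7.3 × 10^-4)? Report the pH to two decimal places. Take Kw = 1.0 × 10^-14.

ICH2COOH ⇌ ICH2COO- + H+
Ka = [H+]²/(0.028 − [H+]) = 7.3 × 10^-4
Here C₀/Ka ≈ 38.4, so the small-[H+] approximation fails. Use the quadratic:
[H+] = (−Ka + √(Ka² + 4·Ka·C₀))/2 = 4.17 × 10^-3 M
pH = −log[H+] = −log(4.17 × 10^-3) = 2.38

pH = 2.38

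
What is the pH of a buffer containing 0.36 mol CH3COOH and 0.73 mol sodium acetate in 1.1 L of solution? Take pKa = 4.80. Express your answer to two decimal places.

pH = 5.11

Henderson–Hasselbalch: pH = pKa + log([CH3COO-]/[CH3COOH]) = 4.80 + log(0.73/0.36)
pH = 4.80 + (+0.307) = 5.11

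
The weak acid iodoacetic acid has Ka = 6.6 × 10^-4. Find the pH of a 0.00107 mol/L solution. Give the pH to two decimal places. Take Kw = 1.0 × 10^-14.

ICH2COOH ⇌ ICH2COO- + H+
From the ICE table, Ka = x²/(0.00107 − x) = 6.6 × 10^-4.
Here C₀/Ka ≈ 1.62, so the small-x approximation fails. Use the quadratic:
x = [−0.00066 + √(0.00066² + 2.82e-06)]/2 = 5.73 × 10^-4 M
pH = −log(5.73 × 10^-4) = 3.24

pH = 3.24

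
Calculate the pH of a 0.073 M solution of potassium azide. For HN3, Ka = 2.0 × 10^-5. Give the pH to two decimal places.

N3- is the conjugate base of the weak acid HN3.
Kb = Kw/Ka = 1.0×10^-14 / 2.0 × 10^-5 = 5.00 × 10^-10
Kb = [OH-]²/(0.073 − [OH-]) = 5.00 × 10^-10
Assume [OH-] ≪ 0.073: [OH-] ≈ √(5.00 × 10^-10 × 0.073) = 6.04 × 10^-6 M
pOH = 5.22, so pH = 14.00 − pOH = 8.78

pH = 8.78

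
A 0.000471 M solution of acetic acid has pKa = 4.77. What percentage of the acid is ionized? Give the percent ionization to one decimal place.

CH3COOH ⇌ CH3COO- + H+; let x = [H+] at equilibrium.
Ka = 10^(−4.77) = 1.70 × 10^-5
Solve x² + 1.7e-05x − 8.01e-09 = 0 → x = 8.14 × 10^-5 M
% ionization = x/C₀ × 100% = 8.14 × 10^-5/0.000471 × 100% = 17.3%

17.3%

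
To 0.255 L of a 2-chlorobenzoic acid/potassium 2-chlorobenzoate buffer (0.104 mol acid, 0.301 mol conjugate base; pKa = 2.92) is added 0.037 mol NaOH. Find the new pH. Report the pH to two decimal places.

pH = 3.62

OH- converts ClC6H4COOH to ClC6H4COO-: ClC6H4COOH → 0.067 mol, ClC6H4COO- → 0.338 mol.
pH = pKa + log([A⁻]/[HA]) = 2.92 + log(0.338/0.067) = 2.92 +0.703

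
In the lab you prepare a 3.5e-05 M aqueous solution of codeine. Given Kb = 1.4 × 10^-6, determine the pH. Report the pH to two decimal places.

C18H21NO3 + H2O ⇌ C18H22NO3+ + OH-
Let x = [OH-] at equilibrium. Kb = x²/(3.5e-05 − x).
The 5% rule fails; solving x² + Kb·x − Kb·C₀ = 0 exactly:
x = [−1.4e-06 + √(1.4e-06² + 1.96e-10)]/2 = 6.33 × 10^-6 M
pOH = −log(6.33 × 10^-6) = 5.20; pH = 14.00 − 5.20 = 8.80

pH = 8.80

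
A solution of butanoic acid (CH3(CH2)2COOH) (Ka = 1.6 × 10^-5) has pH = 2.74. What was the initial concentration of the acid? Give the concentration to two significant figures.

[H+] = 10^(-2.74) = 1.82 × 10^-3 M = x
Ka = x²/(C₀ − x) ⇒ C₀ = x + x²/Ka
C₀ = 1.82 × 10^-3 + (1.82 × 10^-3)²/(1.6 × 10^-5) = 2.09 × 10^-1 M

C₀ = 2.1 × 10^-1 M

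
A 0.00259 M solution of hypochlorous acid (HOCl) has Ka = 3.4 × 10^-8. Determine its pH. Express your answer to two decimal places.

HOCl ⇌ OCl- + H+
Ka = [H+]²/(0.00259 − [H+]) = 3.4 × 10^-8
Neglecting [H+] in the denominator: [H+] = √(3.4 × 10^-8 × 0.00259) = 9.38 × 10^-6 M
Check: 0.36% ionized — well under 5%, approximation valid.
pH = −log[H+] = −log(9.38 × 10^-6) = 5.03

pH = 5.03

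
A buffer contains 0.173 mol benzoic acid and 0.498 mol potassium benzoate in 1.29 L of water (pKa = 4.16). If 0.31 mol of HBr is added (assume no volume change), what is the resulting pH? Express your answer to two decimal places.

pH = 3.75

Added H+ converts C6H5COO- to C6H5COOH: C6H5COOH → 0.483 mol, C6H5COO- → 0.188 mol.
pH = pKa + log(n_C6H5COO-/n_C6H5COOH) = 4.16 + log(0.188/0.483) = 4.16 + (-0.410)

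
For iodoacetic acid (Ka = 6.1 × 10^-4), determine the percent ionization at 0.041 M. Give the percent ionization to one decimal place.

11.5%

ICH2COOH ⇌ ICH2COO- + H+; let x = [H+] at equilibrium.
Ka = x²/(C₀ − x); solving the quadratic gives x = 4.71 × 10^-3 M.
Fraction ionized = 4.71 × 10^-3 / 0.041 = 0.1149 → 11.5%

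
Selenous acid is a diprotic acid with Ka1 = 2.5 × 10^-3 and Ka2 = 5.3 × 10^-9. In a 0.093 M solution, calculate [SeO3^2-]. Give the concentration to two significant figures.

First ionization gives [H+] ≈ [HSeO3-] = 1.40 × 10^-2 M.
Second step: Ka2 = [H+][SeO3^2-]/[HSeO3-] ≈ [SeO3^2-] (since [H+] ≈ [HSeO3-]).
So [SeO3^2-] ≈ Ka2.

5.3 × 10^-9 M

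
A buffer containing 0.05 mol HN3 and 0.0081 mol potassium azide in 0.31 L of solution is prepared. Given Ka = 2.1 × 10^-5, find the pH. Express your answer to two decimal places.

pH = 3.89

pKa = −log(2.1 × 10^-5) = 4.678
Henderson–Hasselbalch: pH = pKa + log([N3-]/[HN3]) = 4.678 + log(0.0081/0.05)
pH = 4.678 + (-0.790) = 3.89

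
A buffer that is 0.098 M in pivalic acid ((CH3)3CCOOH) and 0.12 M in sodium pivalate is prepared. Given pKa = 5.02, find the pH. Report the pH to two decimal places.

pH = 5.11

pH = pKa + log([A⁻]/[HA]) = 5.02 + log(0.12/0.098)
pH = 5.02 + (+0.088) = 5.11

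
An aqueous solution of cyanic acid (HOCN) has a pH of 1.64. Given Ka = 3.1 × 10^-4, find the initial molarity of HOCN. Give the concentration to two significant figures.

C₀ = 1.7 M

[H+] = 10^(-1.64) = 2.29 × 10^-2 M = x
Ka = x²/(C₀ − x) ⇒ C₀ = x + x²/Ka
C₀ = 2.29 × 10^-2 + (2.29 × 10^-2)²/(3.1 × 10^-4) = 1.71 M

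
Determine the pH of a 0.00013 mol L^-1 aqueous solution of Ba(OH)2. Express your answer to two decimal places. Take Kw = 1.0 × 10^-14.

pH = 10.41

Ba(OH)2 is a strong base (each formula unit releases 2 OH-); [OH-] = 0.00026 M.
pOH = -log(0.00026) = 3.59
pH = 14.00 - 3.59 = 10.41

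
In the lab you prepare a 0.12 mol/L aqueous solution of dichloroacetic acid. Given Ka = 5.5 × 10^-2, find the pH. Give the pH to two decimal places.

Cl2CHCOOH ⇌ Cl2CHCOO- + H+
From the ICE table, Ka = [H+]²/(0.12 − [H+]) = 5.5 × 10^-2.
[H+] is not negligible relative to C₀; solve [H+]² + 0.055·[H+] − 0.0066 = 0.
[H+] = (−Ka + √(Ka² + 4·Ka·C₀))/2 = 5.83 × 10^-2 M
pH = −log[H+] = −log(5.83 × 10^-2) = 1.23

pH = 1.23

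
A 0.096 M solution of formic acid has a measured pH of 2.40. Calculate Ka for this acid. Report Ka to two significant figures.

Ka = 1.7 × 10^-4

[H+] = 10^(-2.40) = 3.98 × 10^-3 M
At equilibrium [HA] = 0.096 − 3.98 × 10^-3 = 9.20 × 10^-2 M
Ka = [H+][A-]/[HA] = (3.98 × 10^-3)² / 9.20 × 10^-2 = 1.7 × 10^-4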